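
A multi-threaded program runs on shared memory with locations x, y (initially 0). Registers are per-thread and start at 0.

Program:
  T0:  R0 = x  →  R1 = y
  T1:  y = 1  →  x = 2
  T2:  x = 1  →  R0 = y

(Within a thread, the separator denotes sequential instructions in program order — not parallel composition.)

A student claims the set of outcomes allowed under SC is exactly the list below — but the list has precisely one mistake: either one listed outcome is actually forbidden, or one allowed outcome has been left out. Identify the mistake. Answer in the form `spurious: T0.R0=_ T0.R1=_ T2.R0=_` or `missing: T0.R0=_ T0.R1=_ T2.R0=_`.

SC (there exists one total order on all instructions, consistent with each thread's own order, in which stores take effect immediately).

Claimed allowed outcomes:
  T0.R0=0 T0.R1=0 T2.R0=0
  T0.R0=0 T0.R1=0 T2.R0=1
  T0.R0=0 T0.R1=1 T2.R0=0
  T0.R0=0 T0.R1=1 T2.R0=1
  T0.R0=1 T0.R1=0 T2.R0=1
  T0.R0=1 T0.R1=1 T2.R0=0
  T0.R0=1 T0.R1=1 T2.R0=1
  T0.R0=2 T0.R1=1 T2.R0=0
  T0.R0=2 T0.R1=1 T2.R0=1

outcome vector order: (T0.R0,T0.R1,T2.R0)
[SC] allowed = {<0 0 0> <0 0 1> <0 1 0> <0 1 1> <1 0 0> <1 0 1> <1 1 0> <1 1 1> <2 1 0> <2 1 1>}
SC∖claimed = {<1 0 0>}

missing: T0.R0=1 T0.R1=0 T2.R0=0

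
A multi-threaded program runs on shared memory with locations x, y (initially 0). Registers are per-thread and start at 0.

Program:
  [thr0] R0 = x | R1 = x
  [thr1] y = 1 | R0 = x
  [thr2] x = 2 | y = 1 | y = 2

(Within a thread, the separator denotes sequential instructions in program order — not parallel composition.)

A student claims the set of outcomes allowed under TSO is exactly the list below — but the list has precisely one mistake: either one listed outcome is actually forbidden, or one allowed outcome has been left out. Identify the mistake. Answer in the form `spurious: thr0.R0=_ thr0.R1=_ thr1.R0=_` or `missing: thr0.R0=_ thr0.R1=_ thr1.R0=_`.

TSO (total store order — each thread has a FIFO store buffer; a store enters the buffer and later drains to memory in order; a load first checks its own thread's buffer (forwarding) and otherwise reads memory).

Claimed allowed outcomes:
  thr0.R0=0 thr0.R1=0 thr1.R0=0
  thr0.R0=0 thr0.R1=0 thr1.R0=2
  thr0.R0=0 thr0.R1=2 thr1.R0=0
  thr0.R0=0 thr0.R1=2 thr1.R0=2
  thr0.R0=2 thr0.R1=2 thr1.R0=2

missing: thr0.R0=2 thr0.R1=2 thr1.R0=0

outcome vector order: (thr0.R0,thr0.R1,thr1.R0)
under TSO → (0,0,0), (0,0,2), (0,2,0), (0,2,2), (2,2,0), (2,2,2)
TSO∖claimed = {(2,2,0)}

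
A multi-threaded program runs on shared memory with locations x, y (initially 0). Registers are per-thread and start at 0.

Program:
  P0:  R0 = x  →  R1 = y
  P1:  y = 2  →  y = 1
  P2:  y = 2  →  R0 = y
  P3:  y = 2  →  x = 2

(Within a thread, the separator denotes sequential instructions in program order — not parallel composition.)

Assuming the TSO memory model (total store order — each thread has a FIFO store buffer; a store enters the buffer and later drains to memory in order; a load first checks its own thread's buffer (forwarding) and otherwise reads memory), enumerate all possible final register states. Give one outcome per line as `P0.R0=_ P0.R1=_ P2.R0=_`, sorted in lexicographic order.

P0.R0=0 P0.R1=0 P2.R0=1
P0.R0=0 P0.R1=0 P2.R0=2
P0.R0=0 P0.R1=1 P2.R0=1
P0.R0=0 P0.R1=1 P2.R0=2
P0.R0=0 P0.R1=2 P2.R0=1
P0.R0=0 P0.R1=2 P2.R0=2
P0.R0=2 P0.R1=1 P2.R0=1
P0.R0=2 P0.R1=1 P2.R0=2
P0.R0=2 P0.R1=2 P2.R0=1
P0.R0=2 P0.R1=2 P2.R0=2

outcome vector order: (P0.R0,P0.R1,P2.R0)
|TSO outcomes| = 10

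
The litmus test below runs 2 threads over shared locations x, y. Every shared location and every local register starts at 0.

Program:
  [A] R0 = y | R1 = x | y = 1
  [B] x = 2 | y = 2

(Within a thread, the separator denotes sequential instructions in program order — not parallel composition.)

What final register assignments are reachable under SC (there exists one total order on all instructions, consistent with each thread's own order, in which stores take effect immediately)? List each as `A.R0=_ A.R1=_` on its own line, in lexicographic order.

A.R0=0 A.R1=0
A.R0=0 A.R1=2
A.R0=2 A.R1=2

outcome vector order: (A.R0,A.R1)
|SC outcomes| = 3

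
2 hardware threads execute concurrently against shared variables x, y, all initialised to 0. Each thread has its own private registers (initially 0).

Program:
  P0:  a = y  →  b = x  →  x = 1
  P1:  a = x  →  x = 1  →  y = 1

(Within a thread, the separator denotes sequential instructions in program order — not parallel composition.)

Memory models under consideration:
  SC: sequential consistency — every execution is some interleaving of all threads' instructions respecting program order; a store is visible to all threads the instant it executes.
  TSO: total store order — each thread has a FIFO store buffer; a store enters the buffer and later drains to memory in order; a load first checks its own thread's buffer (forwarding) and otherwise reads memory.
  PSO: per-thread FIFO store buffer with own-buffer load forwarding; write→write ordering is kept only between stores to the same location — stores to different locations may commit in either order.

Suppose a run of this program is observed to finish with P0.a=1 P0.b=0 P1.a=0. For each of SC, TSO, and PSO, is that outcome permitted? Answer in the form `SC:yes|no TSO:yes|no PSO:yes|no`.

SC:no TSO:no PSO:yes

outcome vector order: (P0.a,P0.b,P1.a)
[SC] allowed = {000; 001; 010; 110}
[TSO] allowed = {000; 001; 010; 110}
[PSO] allowed = {000; 001; 010; 100; 110}
target 100 ∈ {PSO}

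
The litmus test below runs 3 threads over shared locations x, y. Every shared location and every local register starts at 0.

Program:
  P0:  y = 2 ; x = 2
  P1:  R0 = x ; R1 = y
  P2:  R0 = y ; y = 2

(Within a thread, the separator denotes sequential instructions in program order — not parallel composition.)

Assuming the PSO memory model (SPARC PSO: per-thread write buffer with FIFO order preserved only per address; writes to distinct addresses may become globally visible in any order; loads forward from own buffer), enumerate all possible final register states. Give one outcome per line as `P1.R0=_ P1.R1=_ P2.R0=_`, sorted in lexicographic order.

outcome vector order: (P1.R0,P1.R1,P2.R0)
|PSO outcomes| = 8

P1.R0=0 P1.R1=0 P2.R0=0
P1.R0=0 P1.R1=0 P2.R0=2
P1.R0=0 P1.R1=2 P2.R0=0
P1.R0=0 P1.R1=2 P2.R0=2
P1.R0=2 P1.R1=0 P2.R0=0
P1.R0=2 P1.R1=0 P2.R0=2
P1.R0=2 P1.R1=2 P2.R0=0
P1.R0=2 P1.R1=2 P2.R0=2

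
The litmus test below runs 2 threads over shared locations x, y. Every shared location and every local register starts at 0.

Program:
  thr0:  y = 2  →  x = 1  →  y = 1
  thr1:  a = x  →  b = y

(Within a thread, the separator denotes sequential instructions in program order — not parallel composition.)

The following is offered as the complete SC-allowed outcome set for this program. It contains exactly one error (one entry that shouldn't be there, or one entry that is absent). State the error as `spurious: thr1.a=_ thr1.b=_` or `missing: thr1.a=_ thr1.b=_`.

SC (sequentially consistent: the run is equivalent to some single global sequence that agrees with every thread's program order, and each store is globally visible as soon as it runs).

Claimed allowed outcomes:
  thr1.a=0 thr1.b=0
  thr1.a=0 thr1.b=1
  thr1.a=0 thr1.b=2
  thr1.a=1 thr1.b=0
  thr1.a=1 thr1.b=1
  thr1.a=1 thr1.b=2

outcome vector order: (thr1.a,thr1.b)
[SC] allowed = {(0,0), (0,1), (0,2), (1,1), (1,2)}
claimed∖SC = {(1,0)}

spurious: thr1.a=1 thr1.b=0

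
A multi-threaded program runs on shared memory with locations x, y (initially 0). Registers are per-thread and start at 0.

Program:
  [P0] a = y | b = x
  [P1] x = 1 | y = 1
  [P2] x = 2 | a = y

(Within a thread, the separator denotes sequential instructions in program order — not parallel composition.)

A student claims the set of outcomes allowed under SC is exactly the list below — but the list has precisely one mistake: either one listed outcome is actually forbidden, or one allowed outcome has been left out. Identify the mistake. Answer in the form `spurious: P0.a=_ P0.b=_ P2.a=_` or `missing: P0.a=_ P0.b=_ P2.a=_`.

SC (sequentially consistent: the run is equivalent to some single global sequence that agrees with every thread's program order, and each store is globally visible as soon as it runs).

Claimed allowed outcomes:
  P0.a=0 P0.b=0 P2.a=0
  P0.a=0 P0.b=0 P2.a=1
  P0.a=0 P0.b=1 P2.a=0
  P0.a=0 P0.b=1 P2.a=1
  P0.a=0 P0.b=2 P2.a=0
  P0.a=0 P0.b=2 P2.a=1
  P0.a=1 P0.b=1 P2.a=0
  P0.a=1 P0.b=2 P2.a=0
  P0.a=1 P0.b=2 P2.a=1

missing: P0.a=1 P0.b=1 P2.a=1

outcome vector order: (P0.a,P0.b,P2.a)
[SC] allowed = {0/0/0, 0/0/1, 0/1/0, 0/1/1, 0/2/0, 0/2/1, 1/1/0, 1/1/1, 1/2/0, 1/2/1}
SC∖claimed = {1/1/1}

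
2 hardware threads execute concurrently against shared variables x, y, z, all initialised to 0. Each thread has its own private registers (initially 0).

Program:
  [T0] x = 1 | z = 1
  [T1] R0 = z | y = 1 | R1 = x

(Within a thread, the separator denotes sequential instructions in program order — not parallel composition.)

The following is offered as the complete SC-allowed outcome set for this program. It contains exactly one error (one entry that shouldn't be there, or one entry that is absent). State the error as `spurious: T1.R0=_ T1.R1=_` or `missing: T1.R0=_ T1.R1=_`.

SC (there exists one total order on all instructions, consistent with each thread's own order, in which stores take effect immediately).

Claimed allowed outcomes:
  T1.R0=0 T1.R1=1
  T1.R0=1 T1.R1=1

outcome vector order: (T1.R0,T1.R1)
SC (3): 00, 01, 11
SC∖claimed = {00}

missing: T1.R0=0 T1.R1=0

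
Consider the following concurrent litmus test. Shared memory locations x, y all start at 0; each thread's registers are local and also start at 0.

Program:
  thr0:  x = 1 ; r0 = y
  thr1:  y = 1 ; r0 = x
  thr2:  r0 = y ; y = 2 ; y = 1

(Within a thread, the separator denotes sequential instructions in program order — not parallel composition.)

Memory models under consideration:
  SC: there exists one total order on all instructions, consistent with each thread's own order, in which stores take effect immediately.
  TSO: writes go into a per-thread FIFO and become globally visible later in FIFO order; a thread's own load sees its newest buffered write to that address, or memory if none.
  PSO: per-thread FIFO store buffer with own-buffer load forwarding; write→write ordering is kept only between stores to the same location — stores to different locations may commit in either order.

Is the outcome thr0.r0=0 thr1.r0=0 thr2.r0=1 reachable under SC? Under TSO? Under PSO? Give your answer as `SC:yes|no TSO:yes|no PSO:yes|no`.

SC:no TSO:yes PSO:yes

outcome vector order: (thr0.r0,thr1.r0,thr2.r0)
SC (10): 0/1/0, 0/1/1, 1/0/0, 1/0/1, 1/1/0, 1/1/1, 2/0/0, 2/0/1, 2/1/0, 2/1/1
TSO (12): 0/0/0, 0/0/1, 0/1/0, 0/1/1, 1/0/0, 1/0/1, 1/1/0, 1/1/1, 2/0/0, 2/0/1, 2/1/0, 2/1/1
PSO (12): 0/0/0, 0/0/1, 0/1/0, 0/1/1, 1/0/0, 1/0/1, 1/1/0, 1/1/1, 2/0/0, 2/0/1, 2/1/0, 2/1/1
target 0/0/1 ∈ {TSO,PSO}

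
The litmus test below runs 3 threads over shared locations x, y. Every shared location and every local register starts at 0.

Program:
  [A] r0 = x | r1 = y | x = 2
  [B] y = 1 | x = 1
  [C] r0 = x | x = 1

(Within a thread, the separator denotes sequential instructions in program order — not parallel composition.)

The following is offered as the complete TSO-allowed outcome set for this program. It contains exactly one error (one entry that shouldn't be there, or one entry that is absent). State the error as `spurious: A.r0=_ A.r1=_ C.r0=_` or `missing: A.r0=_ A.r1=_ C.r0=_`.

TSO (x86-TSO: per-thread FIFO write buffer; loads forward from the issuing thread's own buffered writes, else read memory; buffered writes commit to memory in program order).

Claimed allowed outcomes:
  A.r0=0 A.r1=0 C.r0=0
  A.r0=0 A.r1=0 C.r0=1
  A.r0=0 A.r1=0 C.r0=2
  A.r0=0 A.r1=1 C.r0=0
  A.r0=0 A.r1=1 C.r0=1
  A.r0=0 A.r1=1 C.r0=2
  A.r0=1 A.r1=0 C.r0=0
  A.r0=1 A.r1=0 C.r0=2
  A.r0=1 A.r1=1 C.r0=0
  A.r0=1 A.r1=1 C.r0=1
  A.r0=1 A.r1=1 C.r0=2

spurious: A.r0=1 A.r1=0 C.r0=2

outcome vector order: (A.r0,A.r1,C.r0)
TSO (10): 0/0/0 0/0/1 0/0/2 0/1/0 0/1/1 0/1/2 1/0/0 1/1/0 1/1/1 1/1/2
claimed∖TSO = {1/0/2}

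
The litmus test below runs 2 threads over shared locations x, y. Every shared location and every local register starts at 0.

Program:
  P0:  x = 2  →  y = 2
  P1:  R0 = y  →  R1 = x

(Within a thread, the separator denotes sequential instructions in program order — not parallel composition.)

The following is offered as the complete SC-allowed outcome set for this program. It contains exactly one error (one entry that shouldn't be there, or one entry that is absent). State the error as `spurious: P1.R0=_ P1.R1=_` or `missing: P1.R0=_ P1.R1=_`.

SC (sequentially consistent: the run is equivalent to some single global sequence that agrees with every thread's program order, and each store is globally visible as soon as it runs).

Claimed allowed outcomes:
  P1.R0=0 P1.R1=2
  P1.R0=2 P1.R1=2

outcome vector order: (P1.R0,P1.R1)
SC (3): <0 0> <0 2> <2 2>
SC∖claimed = {<0 0>}

missing: P1.R0=0 P1.R1=0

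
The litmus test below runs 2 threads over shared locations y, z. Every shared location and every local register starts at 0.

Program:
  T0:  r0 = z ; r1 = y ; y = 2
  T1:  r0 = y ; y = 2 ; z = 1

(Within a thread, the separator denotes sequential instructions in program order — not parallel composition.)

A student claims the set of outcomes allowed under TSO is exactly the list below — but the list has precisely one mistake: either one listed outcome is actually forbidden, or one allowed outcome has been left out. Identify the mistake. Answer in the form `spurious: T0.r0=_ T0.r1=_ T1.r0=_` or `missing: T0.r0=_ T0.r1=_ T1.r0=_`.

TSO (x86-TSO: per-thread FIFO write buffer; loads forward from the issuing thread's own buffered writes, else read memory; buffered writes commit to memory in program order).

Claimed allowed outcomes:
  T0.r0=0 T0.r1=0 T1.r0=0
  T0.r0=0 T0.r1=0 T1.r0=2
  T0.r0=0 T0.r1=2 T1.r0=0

missing: T0.r0=1 T0.r1=2 T1.r0=0

outcome vector order: (T0.r0,T0.r1,T1.r0)
TSO: 4 outcomes — {(0,0,0); (0,0,2); (0,2,0); (1,2,0)}
TSO∖claimed = {(1,2,0)}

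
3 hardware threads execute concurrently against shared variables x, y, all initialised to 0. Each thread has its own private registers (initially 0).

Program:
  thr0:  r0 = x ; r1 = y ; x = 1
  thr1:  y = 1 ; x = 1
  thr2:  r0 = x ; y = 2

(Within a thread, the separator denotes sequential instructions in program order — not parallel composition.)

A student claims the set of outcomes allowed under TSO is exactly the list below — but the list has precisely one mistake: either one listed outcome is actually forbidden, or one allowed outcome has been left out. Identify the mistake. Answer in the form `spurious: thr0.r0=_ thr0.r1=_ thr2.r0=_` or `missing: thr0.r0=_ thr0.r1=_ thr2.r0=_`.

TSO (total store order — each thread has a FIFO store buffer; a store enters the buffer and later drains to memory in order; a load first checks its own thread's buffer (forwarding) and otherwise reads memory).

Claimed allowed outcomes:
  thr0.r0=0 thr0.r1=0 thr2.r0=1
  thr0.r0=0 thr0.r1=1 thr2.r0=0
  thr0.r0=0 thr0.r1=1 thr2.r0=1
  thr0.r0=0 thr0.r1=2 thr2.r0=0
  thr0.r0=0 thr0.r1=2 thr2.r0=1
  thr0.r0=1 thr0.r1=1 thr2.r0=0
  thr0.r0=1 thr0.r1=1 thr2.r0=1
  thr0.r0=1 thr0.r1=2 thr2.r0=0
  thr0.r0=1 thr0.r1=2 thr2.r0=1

missing: thr0.r0=0 thr0.r1=0 thr2.r0=0

outcome vector order: (thr0.r0,thr0.r1,thr2.r0)
TSO: 10 outcomes — {000 001 010 011 020 021 110 111 120 121}
TSO∖claimed = {000}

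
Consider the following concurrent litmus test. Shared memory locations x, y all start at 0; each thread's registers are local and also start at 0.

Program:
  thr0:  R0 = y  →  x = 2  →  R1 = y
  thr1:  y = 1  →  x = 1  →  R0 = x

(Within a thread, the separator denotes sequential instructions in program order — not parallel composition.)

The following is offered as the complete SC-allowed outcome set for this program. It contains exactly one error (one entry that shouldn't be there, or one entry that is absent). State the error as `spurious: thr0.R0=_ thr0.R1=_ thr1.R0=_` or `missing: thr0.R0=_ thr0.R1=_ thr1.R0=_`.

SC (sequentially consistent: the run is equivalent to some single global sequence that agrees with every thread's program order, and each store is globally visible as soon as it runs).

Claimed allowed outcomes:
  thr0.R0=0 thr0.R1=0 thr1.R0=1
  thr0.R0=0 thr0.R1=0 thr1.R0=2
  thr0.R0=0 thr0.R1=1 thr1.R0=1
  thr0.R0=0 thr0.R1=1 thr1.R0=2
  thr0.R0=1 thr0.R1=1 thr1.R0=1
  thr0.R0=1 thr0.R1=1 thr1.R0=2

spurious: thr0.R0=0 thr0.R1=0 thr1.R0=2

outcome vector order: (thr0.R0,thr0.R1,thr1.R0)
SC (5): 0/0/1, 0/1/1, 0/1/2, 1/1/1, 1/1/2
claimed∖SC = {0/0/2}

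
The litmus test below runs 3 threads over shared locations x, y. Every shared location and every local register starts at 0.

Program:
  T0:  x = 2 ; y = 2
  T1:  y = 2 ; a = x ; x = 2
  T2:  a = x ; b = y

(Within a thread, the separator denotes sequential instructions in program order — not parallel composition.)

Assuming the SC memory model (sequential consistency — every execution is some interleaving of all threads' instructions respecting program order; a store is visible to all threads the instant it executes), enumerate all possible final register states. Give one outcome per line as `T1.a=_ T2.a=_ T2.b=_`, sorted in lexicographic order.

T1.a=0 T2.a=0 T2.b=0
T1.a=0 T2.a=0 T2.b=2
T1.a=0 T2.a=2 T2.b=2
T1.a=2 T2.a=0 T2.b=0
T1.a=2 T2.a=0 T2.b=2
T1.a=2 T2.a=2 T2.b=0
T1.a=2 T2.a=2 T2.b=2

outcome vector order: (T1.a,T2.a,T2.b)
|SC outcomes| = 7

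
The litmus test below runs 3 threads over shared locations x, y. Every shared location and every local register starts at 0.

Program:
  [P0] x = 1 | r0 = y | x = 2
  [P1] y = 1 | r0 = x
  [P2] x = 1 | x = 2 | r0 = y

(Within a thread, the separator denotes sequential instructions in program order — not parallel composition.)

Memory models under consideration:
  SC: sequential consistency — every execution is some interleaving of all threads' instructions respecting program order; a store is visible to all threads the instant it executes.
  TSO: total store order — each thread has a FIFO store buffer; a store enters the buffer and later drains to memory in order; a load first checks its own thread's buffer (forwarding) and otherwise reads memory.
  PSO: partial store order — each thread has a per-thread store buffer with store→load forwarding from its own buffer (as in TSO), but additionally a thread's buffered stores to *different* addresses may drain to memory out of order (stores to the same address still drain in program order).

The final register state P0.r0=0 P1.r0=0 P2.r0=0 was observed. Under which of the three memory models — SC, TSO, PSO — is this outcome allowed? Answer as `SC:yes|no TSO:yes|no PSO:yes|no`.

SC:no TSO:yes PSO:yes

outcome vector order: (P0.r0,P1.r0,P2.r0)
under SC → 010, 011, 020, 021, 101, 110, 111, 120, 121
under TSO → 000, 001, 010, 011, 020, 021, 100, 101, 110, 111, 120, 121
under PSO → 000, 001, 010, 011, 020, 021, 100, 101, 110, 111, 120, 121
target 000 ∈ {TSO,PSO}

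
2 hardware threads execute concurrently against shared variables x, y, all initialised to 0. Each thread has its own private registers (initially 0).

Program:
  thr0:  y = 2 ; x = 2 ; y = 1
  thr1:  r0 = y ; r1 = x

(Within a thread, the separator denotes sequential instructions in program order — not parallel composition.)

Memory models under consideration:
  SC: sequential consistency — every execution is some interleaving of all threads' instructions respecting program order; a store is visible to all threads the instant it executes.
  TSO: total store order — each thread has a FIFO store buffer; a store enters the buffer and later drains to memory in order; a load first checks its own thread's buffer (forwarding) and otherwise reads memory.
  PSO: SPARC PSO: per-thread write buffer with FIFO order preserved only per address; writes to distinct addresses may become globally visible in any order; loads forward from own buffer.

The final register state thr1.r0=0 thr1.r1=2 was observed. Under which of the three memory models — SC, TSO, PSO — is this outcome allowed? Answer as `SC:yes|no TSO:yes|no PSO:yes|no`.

SC:yes TSO:yes PSO:yes

outcome vector order: (thr1.r0,thr1.r1)
under SC → <0 0>, <0 2>, <1 2>, <2 0>, <2 2>
under TSO → <0 0>, <0 2>, <1 2>, <2 0>, <2 2>
under PSO → <0 0>, <0 2>, <1 0>, <1 2>, <2 0>, <2 2>
target <0 2> ∈ {SC,TSO,PSO}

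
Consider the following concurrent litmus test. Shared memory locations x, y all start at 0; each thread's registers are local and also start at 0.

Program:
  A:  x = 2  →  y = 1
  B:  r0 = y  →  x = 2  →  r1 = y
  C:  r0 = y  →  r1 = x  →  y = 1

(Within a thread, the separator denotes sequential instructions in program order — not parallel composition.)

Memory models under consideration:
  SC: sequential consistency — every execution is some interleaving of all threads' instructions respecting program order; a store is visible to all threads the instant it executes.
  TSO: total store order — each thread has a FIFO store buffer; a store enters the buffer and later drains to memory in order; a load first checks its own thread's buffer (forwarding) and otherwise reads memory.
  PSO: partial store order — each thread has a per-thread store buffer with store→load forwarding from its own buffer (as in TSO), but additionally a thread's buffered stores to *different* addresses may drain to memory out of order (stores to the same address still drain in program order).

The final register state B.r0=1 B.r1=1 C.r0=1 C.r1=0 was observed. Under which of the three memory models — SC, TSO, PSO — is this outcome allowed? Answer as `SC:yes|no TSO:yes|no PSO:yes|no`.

outcome vector order: (B.r0,B.r1,C.r0,C.r1)
[SC] allowed = {<0 0 0 0>, <0 0 0 2>, <0 0 1 2>, <0 1 0 0>, <0 1 0 2>, <0 1 1 2>, <1 1 0 0>, <1 1 0 2>, <1 1 1 2>}
[TSO] allowed = {<0 0 0 0>, <0 0 0 2>, <0 0 1 2>, <0 1 0 0>, <0 1 0 2>, <0 1 1 2>, <1 1 0 0>, <1 1 0 2>, <1 1 1 2>}
[PSO] allowed = {<0 0 0 0>, <0 0 0 2>, <0 0 1 0>, <0 0 1 2>, <0 1 0 0>, <0 1 0 2>, <0 1 1 0>, <0 1 1 2>, <1 1 0 0>, <1 1 0 2>, <1 1 1 0>, <1 1 1 2>}
target <1 1 1 0> ∈ {PSO}

SC:no TSO:no PSO:yes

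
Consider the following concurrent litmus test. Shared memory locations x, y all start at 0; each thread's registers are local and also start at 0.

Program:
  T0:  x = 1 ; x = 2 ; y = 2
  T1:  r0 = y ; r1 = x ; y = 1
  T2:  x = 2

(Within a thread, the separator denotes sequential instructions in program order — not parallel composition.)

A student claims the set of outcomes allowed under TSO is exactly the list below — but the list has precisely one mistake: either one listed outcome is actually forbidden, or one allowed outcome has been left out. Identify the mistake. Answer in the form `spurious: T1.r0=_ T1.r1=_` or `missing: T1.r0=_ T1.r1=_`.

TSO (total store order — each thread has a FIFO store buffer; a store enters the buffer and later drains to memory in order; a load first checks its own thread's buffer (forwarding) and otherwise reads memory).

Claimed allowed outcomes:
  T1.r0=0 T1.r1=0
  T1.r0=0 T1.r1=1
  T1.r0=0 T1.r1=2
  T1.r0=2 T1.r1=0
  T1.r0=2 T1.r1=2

spurious: T1.r0=2 T1.r1=0

outcome vector order: (T1.r0,T1.r1)
[TSO] allowed = {0/0; 0/1; 0/2; 2/2}
claimed∖TSO = {2/0}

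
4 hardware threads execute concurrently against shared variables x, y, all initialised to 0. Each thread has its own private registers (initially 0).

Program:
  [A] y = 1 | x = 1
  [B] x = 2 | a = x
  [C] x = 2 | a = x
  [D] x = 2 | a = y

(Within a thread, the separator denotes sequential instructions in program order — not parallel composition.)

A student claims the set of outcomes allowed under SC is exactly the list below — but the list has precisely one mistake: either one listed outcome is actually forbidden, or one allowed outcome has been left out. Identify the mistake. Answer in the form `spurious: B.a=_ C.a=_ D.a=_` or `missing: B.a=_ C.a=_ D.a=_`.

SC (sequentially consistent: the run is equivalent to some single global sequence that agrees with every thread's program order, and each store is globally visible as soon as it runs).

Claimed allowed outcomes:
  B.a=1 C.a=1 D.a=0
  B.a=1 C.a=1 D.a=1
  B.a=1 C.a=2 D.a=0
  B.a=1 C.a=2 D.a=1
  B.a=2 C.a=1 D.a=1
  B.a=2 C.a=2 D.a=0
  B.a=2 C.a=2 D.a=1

missing: B.a=2 C.a=1 D.a=0

outcome vector order: (B.a,C.a,D.a)
SC: 8 outcomes — {110 111 120 121 210 211 220 221}
SC∖claimed = {210}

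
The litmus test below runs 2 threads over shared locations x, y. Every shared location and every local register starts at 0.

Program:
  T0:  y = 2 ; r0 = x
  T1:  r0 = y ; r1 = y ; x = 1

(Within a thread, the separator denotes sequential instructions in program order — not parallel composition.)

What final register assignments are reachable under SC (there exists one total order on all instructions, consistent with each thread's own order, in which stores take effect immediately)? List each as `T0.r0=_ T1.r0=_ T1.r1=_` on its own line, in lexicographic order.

T0.r0=0 T1.r0=0 T1.r1=0
T0.r0=0 T1.r0=0 T1.r1=2
T0.r0=0 T1.r0=2 T1.r1=2
T0.r0=1 T1.r0=0 T1.r1=0
T0.r0=1 T1.r0=0 T1.r1=2
T0.r0=1 T1.r0=2 T1.r1=2

outcome vector order: (T0.r0,T1.r0,T1.r1)
|SC outcomes| = 6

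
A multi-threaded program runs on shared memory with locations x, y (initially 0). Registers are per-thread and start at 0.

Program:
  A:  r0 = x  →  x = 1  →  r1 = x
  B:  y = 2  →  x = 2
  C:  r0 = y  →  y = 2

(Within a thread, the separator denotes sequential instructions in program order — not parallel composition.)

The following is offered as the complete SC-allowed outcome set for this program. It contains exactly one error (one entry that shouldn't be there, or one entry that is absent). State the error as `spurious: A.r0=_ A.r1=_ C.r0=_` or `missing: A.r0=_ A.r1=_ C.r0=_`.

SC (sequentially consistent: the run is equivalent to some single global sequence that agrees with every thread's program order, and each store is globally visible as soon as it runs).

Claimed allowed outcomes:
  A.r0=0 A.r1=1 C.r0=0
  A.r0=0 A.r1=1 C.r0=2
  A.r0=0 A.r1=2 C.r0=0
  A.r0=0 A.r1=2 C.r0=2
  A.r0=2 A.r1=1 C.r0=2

missing: A.r0=2 A.r1=1 C.r0=0

outcome vector order: (A.r0,A.r1,C.r0)
SC: 6 outcomes — {0/1/0; 0/1/2; 0/2/0; 0/2/2; 2/1/0; 2/1/2}
SC∖claimed = {2/1/0}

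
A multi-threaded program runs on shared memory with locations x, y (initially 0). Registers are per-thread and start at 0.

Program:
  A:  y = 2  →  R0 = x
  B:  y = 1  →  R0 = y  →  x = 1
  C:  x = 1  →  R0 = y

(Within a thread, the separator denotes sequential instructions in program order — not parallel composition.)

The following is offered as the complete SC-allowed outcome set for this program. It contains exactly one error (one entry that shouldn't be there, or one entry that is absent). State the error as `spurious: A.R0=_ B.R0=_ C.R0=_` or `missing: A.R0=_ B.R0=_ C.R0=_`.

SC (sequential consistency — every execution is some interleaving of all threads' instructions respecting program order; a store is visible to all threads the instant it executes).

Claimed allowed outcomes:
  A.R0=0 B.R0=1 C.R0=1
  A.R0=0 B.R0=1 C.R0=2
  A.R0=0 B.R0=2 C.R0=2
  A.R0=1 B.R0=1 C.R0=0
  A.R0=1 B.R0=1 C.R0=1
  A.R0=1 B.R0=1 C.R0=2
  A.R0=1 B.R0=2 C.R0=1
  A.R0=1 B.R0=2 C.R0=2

missing: A.R0=1 B.R0=2 C.R0=0

outcome vector order: (A.R0,B.R0,C.R0)
under SC → 0/1/1, 0/1/2, 0/2/2, 1/1/0, 1/1/1, 1/1/2, 1/2/0, 1/2/1, 1/2/2
SC∖claimed = {1/2/0}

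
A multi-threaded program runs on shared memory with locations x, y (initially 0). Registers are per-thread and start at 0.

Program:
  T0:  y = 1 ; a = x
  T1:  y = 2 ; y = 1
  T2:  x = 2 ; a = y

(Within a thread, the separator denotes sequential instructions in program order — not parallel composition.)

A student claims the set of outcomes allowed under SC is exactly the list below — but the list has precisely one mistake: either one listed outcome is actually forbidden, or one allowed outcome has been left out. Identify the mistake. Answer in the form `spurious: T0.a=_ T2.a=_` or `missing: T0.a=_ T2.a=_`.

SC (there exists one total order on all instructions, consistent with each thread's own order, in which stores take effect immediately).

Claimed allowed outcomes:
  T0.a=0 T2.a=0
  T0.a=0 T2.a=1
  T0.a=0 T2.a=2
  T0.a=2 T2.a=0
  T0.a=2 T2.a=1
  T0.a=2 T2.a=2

outcome vector order: (T0.a,T2.a)
SC (5): (0,1); (0,2); (2,0); (2,1); (2,2)
claimed∖SC = {(0,0)}

spurious: T0.a=0 T2.a=0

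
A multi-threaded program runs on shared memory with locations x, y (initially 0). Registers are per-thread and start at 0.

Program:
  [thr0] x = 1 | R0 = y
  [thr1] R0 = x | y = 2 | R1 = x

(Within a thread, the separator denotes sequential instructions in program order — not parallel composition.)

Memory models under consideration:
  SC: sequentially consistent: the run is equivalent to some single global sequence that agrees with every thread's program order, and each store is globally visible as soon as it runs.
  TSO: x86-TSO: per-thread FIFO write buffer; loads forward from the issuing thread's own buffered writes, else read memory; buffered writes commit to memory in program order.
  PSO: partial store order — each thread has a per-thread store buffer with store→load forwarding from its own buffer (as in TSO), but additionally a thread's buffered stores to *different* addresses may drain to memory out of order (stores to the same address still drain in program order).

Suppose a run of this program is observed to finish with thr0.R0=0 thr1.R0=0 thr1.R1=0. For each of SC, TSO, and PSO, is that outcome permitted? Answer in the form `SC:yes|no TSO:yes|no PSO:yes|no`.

outcome vector order: (thr0.R0,thr1.R0,thr1.R1)
SC: 5 outcomes — {(0,0,1); (0,1,1); (2,0,0); (2,0,1); (2,1,1)}
TSO: 6 outcomes — {(0,0,0); (0,0,1); (0,1,1); (2,0,0); (2,0,1); (2,1,1)}
PSO: 6 outcomes — {(0,0,0); (0,0,1); (0,1,1); (2,0,0); (2,0,1); (2,1,1)}
target (0,0,0) ∈ {TSO,PSO}

SC:no TSO:yes PSO:yes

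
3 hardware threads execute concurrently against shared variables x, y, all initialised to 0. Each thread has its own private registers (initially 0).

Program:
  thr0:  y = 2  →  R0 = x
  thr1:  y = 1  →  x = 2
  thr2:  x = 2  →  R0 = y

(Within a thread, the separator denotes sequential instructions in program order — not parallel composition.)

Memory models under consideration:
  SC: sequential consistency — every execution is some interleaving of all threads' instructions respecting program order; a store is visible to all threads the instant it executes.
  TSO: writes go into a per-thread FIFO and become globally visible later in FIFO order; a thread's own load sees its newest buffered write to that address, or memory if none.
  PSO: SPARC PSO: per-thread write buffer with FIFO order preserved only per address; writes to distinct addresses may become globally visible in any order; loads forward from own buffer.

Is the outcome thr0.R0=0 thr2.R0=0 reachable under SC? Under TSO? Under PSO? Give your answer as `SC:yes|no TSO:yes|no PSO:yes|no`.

SC:no TSO:yes PSO:yes

outcome vector order: (thr0.R0,thr2.R0)
SC (5): (0,1); (0,2); (2,0); (2,1); (2,2)
TSO (6): (0,0); (0,1); (0,2); (2,0); (2,1); (2,2)
PSO (6): (0,0); (0,1); (0,2); (2,0); (2,1); (2,2)
target (0,0) ∈ {TSO,PSO}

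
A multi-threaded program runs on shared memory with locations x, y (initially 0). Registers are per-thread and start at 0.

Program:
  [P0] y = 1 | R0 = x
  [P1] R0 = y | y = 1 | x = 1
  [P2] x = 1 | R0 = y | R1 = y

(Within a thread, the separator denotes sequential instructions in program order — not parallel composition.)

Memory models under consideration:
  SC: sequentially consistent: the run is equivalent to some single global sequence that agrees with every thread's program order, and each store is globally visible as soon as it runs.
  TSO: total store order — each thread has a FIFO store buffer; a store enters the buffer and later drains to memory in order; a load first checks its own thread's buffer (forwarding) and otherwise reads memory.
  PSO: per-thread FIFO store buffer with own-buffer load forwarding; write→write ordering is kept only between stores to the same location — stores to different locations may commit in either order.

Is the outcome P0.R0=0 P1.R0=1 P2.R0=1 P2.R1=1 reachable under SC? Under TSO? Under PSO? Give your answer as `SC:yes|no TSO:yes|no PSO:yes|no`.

SC:yes TSO:yes PSO:yes

outcome vector order: (P0.R0,P1.R0,P2.R0,P2.R1)
SC: 8 outcomes — {(0,0,1,1); (0,1,1,1); (1,0,0,0); (1,0,0,1); (1,0,1,1); (1,1,0,0); (1,1,0,1); (1,1,1,1)}
TSO: 12 outcomes — {(0,0,0,0); (0,0,0,1); (0,0,1,1); (0,1,0,0); (0,1,0,1); (0,1,1,1); (1,0,0,0); (1,0,0,1); (1,0,1,1); (1,1,0,0); (1,1,0,1); (1,1,1,1)}
PSO: 12 outcomes — {(0,0,0,0); (0,0,0,1); (0,0,1,1); (0,1,0,0); (0,1,0,1); (0,1,1,1); (1,0,0,0); (1,0,0,1); (1,0,1,1); (1,1,0,0); (1,1,0,1); (1,1,1,1)}
target (0,1,1,1) ∈ {SC,TSO,PSO}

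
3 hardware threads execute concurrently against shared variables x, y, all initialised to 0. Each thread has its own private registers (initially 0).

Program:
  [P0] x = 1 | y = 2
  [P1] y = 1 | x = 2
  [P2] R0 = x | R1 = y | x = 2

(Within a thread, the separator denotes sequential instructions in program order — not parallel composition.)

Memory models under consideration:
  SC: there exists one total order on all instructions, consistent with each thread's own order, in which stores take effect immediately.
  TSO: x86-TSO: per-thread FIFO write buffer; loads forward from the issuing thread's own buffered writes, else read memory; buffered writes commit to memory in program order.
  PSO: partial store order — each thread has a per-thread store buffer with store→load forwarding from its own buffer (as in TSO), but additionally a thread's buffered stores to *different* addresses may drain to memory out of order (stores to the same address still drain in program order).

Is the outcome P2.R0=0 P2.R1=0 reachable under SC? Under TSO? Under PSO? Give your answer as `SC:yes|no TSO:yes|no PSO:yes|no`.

outcome vector order: (P2.R0,P2.R1)
SC (8): 0/0; 0/1; 0/2; 1/0; 1/1; 1/2; 2/1; 2/2
TSO (8): 0/0; 0/1; 0/2; 1/0; 1/1; 1/2; 2/1; 2/2
PSO (9): 0/0; 0/1; 0/2; 1/0; 1/1; 1/2; 2/0; 2/1; 2/2
target 0/0 ∈ {SC,TSO,PSO}

SC:yes TSO:yes PSO:yes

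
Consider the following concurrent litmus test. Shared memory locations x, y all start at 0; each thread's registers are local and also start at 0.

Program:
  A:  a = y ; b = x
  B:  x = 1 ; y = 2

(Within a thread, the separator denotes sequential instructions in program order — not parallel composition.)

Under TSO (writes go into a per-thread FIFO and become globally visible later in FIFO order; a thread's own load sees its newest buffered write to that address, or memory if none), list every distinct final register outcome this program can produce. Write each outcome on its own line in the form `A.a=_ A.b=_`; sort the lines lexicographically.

A.a=0 A.b=0
A.a=0 A.b=1
A.a=2 A.b=1

outcome vector order: (A.a,A.b)
|TSO outcomes| = 3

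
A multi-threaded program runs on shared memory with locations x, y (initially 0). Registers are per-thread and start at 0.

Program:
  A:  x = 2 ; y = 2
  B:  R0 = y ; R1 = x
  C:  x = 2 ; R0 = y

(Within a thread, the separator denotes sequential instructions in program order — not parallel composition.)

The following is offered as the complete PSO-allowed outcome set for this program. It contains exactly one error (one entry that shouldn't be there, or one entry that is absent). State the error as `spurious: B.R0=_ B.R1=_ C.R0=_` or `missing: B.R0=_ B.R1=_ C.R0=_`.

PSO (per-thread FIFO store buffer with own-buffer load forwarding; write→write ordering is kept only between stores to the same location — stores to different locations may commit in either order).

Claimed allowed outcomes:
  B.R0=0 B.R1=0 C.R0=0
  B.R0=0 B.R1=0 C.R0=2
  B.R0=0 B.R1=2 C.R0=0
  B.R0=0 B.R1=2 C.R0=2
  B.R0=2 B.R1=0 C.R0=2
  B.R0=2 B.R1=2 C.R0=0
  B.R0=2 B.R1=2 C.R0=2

missing: B.R0=2 B.R1=0 C.R0=0

outcome vector order: (B.R0,B.R1,C.R0)
[PSO] allowed = {000 002 020 022 200 202 220 222}
PSO∖claimed = {200}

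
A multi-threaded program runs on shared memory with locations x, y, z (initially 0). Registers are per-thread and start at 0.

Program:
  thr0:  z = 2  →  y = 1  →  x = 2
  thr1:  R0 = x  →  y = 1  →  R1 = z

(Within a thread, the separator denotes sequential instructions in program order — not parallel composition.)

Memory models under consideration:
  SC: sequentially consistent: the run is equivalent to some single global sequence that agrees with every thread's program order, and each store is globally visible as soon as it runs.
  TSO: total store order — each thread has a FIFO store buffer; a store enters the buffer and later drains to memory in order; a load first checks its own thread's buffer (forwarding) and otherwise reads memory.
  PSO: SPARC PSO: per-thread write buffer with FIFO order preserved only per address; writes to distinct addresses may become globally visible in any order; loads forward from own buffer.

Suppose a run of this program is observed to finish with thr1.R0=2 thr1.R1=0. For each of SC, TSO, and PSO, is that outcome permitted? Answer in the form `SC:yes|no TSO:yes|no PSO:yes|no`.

outcome vector order: (thr1.R0,thr1.R1)
[SC] allowed = {00; 02; 22}
[TSO] allowed = {00; 02; 22}
[PSO] allowed = {00; 02; 20; 22}
target 20 ∈ {PSO}

SC:no TSO:no PSO:yes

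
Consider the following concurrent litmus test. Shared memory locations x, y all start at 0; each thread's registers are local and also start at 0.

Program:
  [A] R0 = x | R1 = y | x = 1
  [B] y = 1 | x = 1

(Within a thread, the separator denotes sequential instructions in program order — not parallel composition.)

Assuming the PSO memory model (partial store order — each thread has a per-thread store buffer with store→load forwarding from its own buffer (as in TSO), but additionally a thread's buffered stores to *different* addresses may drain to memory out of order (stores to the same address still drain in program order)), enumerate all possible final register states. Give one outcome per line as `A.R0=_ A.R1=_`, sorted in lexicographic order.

outcome vector order: (A.R0,A.R1)
|PSO outcomes| = 4

A.R0=0 A.R1=0
A.R0=0 A.R1=1
A.R0=1 A.R1=0
A.R0=1 A.R1=1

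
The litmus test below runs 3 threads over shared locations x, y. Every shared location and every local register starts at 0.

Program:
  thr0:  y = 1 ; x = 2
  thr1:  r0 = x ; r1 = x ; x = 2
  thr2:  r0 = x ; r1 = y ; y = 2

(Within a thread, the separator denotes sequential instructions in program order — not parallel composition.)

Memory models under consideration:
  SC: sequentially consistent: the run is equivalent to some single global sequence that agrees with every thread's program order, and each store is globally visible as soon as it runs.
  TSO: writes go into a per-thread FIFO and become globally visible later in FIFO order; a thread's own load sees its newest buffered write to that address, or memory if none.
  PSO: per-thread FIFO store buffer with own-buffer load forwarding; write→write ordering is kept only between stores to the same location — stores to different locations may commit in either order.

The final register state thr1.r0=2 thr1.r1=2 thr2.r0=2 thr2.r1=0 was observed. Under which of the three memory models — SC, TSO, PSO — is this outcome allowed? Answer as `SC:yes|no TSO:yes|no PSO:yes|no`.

SC:no TSO:no PSO:yes

outcome vector order: (thr1.r0,thr1.r1,thr2.r0,thr2.r1)
SC (10): (0,0,0,0), (0,0,0,1), (0,0,2,0), (0,0,2,1), (0,2,0,0), (0,2,0,1), (0,2,2,1), (2,2,0,0), (2,2,0,1), (2,2,2,1)
TSO (10): (0,0,0,0), (0,0,0,1), (0,0,2,0), (0,0,2,1), (0,2,0,0), (0,2,0,1), (0,2,2,1), (2,2,0,0), (2,2,0,1), (2,2,2,1)
PSO (12): (0,0,0,0), (0,0,0,1), (0,0,2,0), (0,0,2,1), (0,2,0,0), (0,2,0,1), (0,2,2,0), (0,2,2,1), (2,2,0,0), (2,2,0,1), (2,2,2,0), (2,2,2,1)
target (2,2,2,0) ∈ {PSO}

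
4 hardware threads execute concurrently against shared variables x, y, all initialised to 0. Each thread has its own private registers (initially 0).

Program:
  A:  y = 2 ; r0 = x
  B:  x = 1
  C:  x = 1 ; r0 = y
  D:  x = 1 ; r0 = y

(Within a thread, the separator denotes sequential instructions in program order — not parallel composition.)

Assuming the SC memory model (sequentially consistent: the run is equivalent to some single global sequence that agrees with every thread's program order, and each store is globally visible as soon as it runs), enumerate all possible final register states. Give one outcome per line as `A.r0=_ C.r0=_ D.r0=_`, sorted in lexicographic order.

A.r0=0 C.r0=2 D.r0=2
A.r0=1 C.r0=0 D.r0=0
A.r0=1 C.r0=0 D.r0=2
A.r0=1 C.r0=2 D.r0=0
A.r0=1 C.r0=2 D.r0=2

outcome vector order: (A.r0,C.r0,D.r0)
|SC outcomes| = 5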